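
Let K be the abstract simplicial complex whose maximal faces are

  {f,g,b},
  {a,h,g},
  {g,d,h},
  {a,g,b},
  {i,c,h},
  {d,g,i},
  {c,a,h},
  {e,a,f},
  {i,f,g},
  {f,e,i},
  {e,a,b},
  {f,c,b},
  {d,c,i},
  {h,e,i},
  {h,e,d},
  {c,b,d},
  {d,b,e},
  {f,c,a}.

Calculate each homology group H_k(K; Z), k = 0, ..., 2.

K has 9 vertices, 27 edges, 18 triangles.
rank ∂_0 = 0, rank ∂_1 = 8 ⇒ b_0 = 9 − 0 − 8 = 1; all invariant factors of ∂_1 are 1 so no torsion. So H_0 = Z.
rank ∂_1 = 8, rank ∂_2 = 18 ⇒ b_1 = 27 − 8 − 18 = 1; ∂_2 has invariant factor(s) [2] giving torsion. So H_1 = Z ⊕ Z_2.
rank ∂_2 = 18, rank ∂_3 = 0 ⇒ b_2 = 18 − 18 − 0 = 0. So H_2 = 0.

H_0 ≅ Z,  H_1 ≅ Z ⊕ Z_2,  H_2 = 0.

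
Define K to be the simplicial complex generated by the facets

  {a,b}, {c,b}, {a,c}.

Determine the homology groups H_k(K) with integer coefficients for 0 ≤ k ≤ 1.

H_0 = Z,  H_1 = Z.

K has 3 vertices, 3 edges.
rank ∂_0 = 0, rank ∂_1 = 2 ⇒ b_0 = 3 − 0 − 2 = 1; all invariant factors of ∂_1 are 1 so no torsion. So H_0 ≅ Z.
rank ∂_1 = 2, rank ∂_2 = 0 ⇒ b_1 = 3 − 2 − 0 = 1. So H_1 ≅ Z.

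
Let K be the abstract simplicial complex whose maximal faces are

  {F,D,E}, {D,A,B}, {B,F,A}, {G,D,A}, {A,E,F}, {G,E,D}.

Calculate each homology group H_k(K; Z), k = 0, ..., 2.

H_0 ≅ Z,  H_1 ≅ Z,  H_2 = 0.

Fix the vertex order A < B < D < E < F < G and write every simplex with vertices in increasing order. Then dim K = 2 and the simplices of K are:

  0-simplices (6): A, B, D, E, F, G
  1-simplices (12): AB, AD, AE, AF, AG, BD, BF, DE, DF, DG, EF, EG
  2-simplices (6): ABD, ABF, ADG, AEF, DEF, DEG

so the chain groups are C_0 ≅ Z^6, C_1 ≅ Z^12, C_2 ≅ Z^6.

The boundary map ∂_1: C_1 → C_0 is given by ∂[p,q] = [q] − [p].
The resulting 6×12 matrix has rank 5, and its Smith normal form has invariant factors (1,1,1,1,1).

∂_2: C_2 → C_1 acts by ∂[p,q,r] = [q,r] − [p,r] + [p,q]. For instance
  ∂DEG = EG − DG + DE,
  ∂DEF = EF − DF + DE.
As a 12×6 matrix over Z this has rank 6, with invariant factors (1,1,1,1,1,1).

Reading off H_k = ker ∂_k / im ∂_{k+1}:

  H_0: rank C_0 − rank ∂_1 = 6 − 5 = 1, and the invariant factors of ∂_1 are all 1, so H_0 = Z.
  H_1: rank ker ∂_1 − rank ∂_2 = (12 − 5) − 6 = 1, and the invariant factors of ∂_2 are all 1, so H_1 = Z.
  H_2: rank ker ∂_2 − rank ∂_3 = (6 − 6) − 0 = 0, and there is no ∂_3, so H_2 = 0.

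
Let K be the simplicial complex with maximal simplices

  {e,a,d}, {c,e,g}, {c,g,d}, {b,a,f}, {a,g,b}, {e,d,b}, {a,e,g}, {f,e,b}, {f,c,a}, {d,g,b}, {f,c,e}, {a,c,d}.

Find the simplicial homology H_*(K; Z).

Take the total order a < b < c < d < e < f < g on the vertex set. Then K (dimension 2) consists of the simplices:

  0-simplices (7): a, b, c, d, e, f, g
  1-simplices (18): ab, ac, ad, ae, af, ag, bd, be, bf, bg, cd, ce, cf, cg, de, dg, ef, eg
  2-simplices (12): abf, abg, acd, acf, ade, aeg, bde, bdg, bef, cdg, cef, ceg

giving chain groups C_0 ≅ Z^7, C_1 ≅ Z^18, C_2 ≅ Z^12.

The boundary map ∂_1: C_1 → C_0 is given by ∂[p,q] = [q] − [p].
As a 7×18 matrix over Z this has rank 6, with invariant factors (1,1,1,1,1,1).

∂_2: C_2 → C_1 acts by ∂[p,q,r] = [q,r] − [p,r] + [p,q]. For instance
  ∂abf = bf − af + ab,
  ∂cdg = dg − cg + cd.
This gives a 18×12 integer matrix of rank 12; reducing to Smith normal form yields diagonal entries (1,1,1,1,1,1,1,1,1,1,1,2).

Now H_k = ker ∂_k / im ∂_{k+1}, so:

  H_0: rank C_0 − rank ∂_1 = 7 − 6 = 1, and the invariant factors of ∂_1 are all 1, so H_0 ≅ Z.
  H_1: rank ker ∂_1 − rank ∂_2 = (18 − 6) − 12 = 0, and ∂_2 has invariant factor 2 > 1, so H_1 ≅ Z_2.
  H_2: rank ker ∂_2 − rank ∂_3 = (12 − 12) − 0 = 0, and there is no ∂_3, so H_2 ≅ 0.

H_0 ≅ Z,  H_1 ≅ Z_2,  H_2 = 0.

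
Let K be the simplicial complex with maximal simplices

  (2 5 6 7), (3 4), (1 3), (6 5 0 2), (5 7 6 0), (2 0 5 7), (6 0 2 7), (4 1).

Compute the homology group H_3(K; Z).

H_3 ≅ Z.

K has 8 vertices, 13 edges, 10 triangles, 5 3-simplices.
rank ∂_3 = 4, rank ∂_4 = 0 ⇒ b_3 = 5 − 4 − 0 = 1. So H_3 ≅ Z.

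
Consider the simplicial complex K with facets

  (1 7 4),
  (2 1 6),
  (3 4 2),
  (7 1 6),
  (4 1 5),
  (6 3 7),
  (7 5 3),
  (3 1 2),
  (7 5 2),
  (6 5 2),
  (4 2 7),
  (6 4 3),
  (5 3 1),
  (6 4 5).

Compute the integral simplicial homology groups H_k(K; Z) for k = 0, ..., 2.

H_0 ≅ Z,  H_1 ≅ Z^2,  H_2 ≅ Z.

Order the vertices as 1 < 2 < 3 < 4 < 5 < 6 < 7. Listing each simplex with vertices in this order, K has dimension 2 with simplices:

  0-simplices (7): [1], [2], [3], [4], [5], [6], [7]
  1-simplices (21): [1,2], [1,3], [1,4], [1,5], [1,6], [1,7], [2,3], [2,4], [2,5], [2,6], [2,7], [3,4], [3,5], [3,6], [3,7], [4,5], [4,6], [4,7], [5,6], [5,7], [6,7]
  2-simplices (14): [1,2,3], [1,2,6], [1,3,5], [1,4,5], [1,4,7], [1,6,7], [2,3,4], [2,4,7], [2,5,6], [2,5,7], [3,4,6], [3,5,7], [3,6,7], [4,5,6]

so the chain groups are C_0 ≅ Z^7, C_1 ≅ Z^21, C_2 ≅ Z^14.

∂_1: C_1 → C_0 is given by ∂[p,q] = [q] − [p].
As a 7×21 matrix over Z this has rank 6, with invariant factors (1,1,1,1,1,1).

∂_2: C_2 → C_1 maps a triangle to the signed sum of its edges. For instance
  ∂[1,4,5] = [4,5] − [1,5] + [1,4],
  ∂[1,4,7] = [4,7] − [1,7] + [1,4].
This gives a 21×14 integer matrix of rank 13; reducing to Smith normal form yields diagonal entries (1,1,1,1,1,1,1,1,1,1,1,1,1).

Computing H_k = (kernel of ∂_k) / (image of ∂_{k+1}):

  H_0: rank C_0 − rank ∂_1 = 7 − 6 = 1, and the invariant factors of ∂_1 are all 1, so H_0 ≅ Z.
  H_1: rank ker ∂_1 − rank ∂_2 = (21 − 6) − 13 = 2, and the invariant factors of ∂_2 are all 1, so H_1 ≅ Z^2.
  H_2: rank ker ∂_2 − rank ∂_3 = (14 − 13) − 0 = 1, and there is no ∂_3, so H_2 ≅ Z.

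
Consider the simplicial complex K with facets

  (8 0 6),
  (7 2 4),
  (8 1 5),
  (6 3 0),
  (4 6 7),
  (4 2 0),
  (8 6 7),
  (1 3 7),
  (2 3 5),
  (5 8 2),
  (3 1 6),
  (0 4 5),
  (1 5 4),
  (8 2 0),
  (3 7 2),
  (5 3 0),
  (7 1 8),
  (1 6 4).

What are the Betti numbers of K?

Take the total order 0 < 1 < 2 < 3 < 4 < 5 < 6 < 7 < 8 on the vertex set. Then K (dimension 2) consists of the simplices:

  0-simplices (9): [0], [1], [2], [3], [4], [5], [6], [7], [8]
  1-simplices (27): (27 of them)
  2-simplices (18): [0,2,4], [0,2,8], [0,3,5], [0,3,6], [0,4,5], [0,6,8], [1,3,6], [1,3,7], [1,4,5], [1,4,6], [1,5,8], [1,7,8], [2,3,5], [2,3,7], [2,4,7], [2,5,8], [4,6,7], [6,7,8]

giving chain groups C_0 ≅ Z^9, C_1 ≅ Z^27, C_2 ≅ Z^18.

The boundary map ∂_1: C_1 → C_0 sends each edge [p,q] (with p < q) to q − p. For instance
  ∂[4,7] = [7] − [4].
As a 9×27 matrix over Z this has rank 8, with invariant factors (1,1,1,1,1,1,1,1).

Boundary ∂_2: C_2 → C_1 sends each 2-simplex [p,q,r] to [q,r] − [p,r] + [p,q]. For instance
  ∂[1,7,8] = [7,8] − [1,8] + [1,7],
  ∂[2,4,7] = [4,7] − [2,7] + [2,4].
This gives a 27×18 integer matrix of rank 18; reducing to Smith normal form yields diagonal entries (1,1,1,1,1,1,1,1,1,1,1,1,1,1,1,1,1,2).

Reading off H_k = ker ∂_k / im ∂_{k+1}:

  H_0: rank C_0 − rank ∂_1 = 9 − 8 = 1, and the invariant factors of ∂_1 are all 1, so H_0 ≅ Z.
  H_1: rank ker ∂_1 − rank ∂_2 = (27 − 8) − 18 = 1, and ∂_2 has invariant factor 2 > 1, so H_1 ≅ Z ⊕ Z_2.
  H_2: rank ker ∂_2 − rank ∂_3 = (18 − 18) − 0 = 0, and there is no ∂_3, so H_2 ≅ 0.

As a check, the Euler characteristic is 9 − 27 + 18 = 0, which agrees with 1 − 1 + 0 = 0.

Hence the Betti numbers are b_0 = 1, b_1 = 1, b_2 = 0.

b_0 = 1, b_1 = 1, b_2 = 0.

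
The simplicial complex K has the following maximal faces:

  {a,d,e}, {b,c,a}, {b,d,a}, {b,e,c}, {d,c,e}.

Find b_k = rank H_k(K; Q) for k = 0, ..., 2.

Take the total order a < b < c < d < e on the vertex set. Then K (dimension 2) consists of the simplices:

  0-simplices (5): a, b, c, d, e
  1-simplices (10): ab, ac, ad, ae, bc, bd, be, cd, ce, de
  2-simplices (5): abc, abd, ade, bce, cde

giving chain groups C_0 ≅ Z^5, C_1 ≅ Z^10, C_2 ≅ Z^5.

Boundary ∂_1: C_1 → C_0 maps an edge to its endpoints' difference, ∂[p,q] = q − p. For instance
  ∂bc = c − b.
This gives a 5×10 integer matrix of rank 4; reducing to Smith normal form yields diagonal entries (1,1,1,1).

∂_2: C_2 → C_1 maps a triangle to the signed sum of its edges. For instance
  ∂abd = bd − ad + ab,
  ∂bce = ce − be + bc.
As a 10×5 matrix over Z this has rank 5, with invariant factors (1,1,1,1,1).

Reading off H_k = ker ∂_k / im ∂_{k+1}:

  H_0: rank C_0 − rank ∂_1 = 5 − 4 = 1, and the invariant factors of ∂_1 are all 1, so H_0 = Z.
  H_1: rank ker ∂_1 − rank ∂_2 = (10 − 4) − 5 = 1, and the invariant factors of ∂_2 are all 1, so H_1 = Z.
  H_2: rank ker ∂_2 − rank ∂_3 = (5 − 5) − 0 = 0, and there is no ∂_3, so H_2 = 0.

As a check, the Euler characteristic is 5 − 10 + 5 = 0, which agrees with 1 − 1 + 0 = 0.

Hence the Betti numbers are b_0 = 1, b_1 = 1, b_2 = 0.

b_0 = 1, b_1 = 1, b_2 = 0.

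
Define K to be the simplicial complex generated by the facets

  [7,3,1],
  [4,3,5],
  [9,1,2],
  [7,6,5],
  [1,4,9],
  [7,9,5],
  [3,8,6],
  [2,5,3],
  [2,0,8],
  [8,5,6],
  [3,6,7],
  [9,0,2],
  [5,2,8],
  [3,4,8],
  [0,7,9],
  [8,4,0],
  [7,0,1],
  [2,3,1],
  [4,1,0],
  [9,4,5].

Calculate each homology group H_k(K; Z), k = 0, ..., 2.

Order the vertices as 0 < 1 < 2 < 3 < 4 < 5 < 6 < 7 < 8 < 9. Listing each simplex with vertices in this order, K has dimension 2 with simplices:

  0-simplices (10): [0], [1], [2], [3], [4], [5], [6], [7], [8], [9]
  1-simplices (30): (30 of them)
  2-simplices (20): (20 of them)

Hence C_0 ≅ Z^10, C_1 ≅ Z^30, C_2 ≅ Z^20.

∂_1: C_1 → C_0 maps an edge to its endpoints' difference, ∂[p,q] = q − p.
As a 10×30 matrix over Z this has rank 9, with invariant factors (1,1,1,1,1,1,1,1,1).

∂_2: C_2 → C_1 sends each 2-simplex [p,q,r] to [q,r] − [p,r] + [p,q]. For instance
  ∂[3,6,8] = [6,8] − [3,8] + [3,6],
  ∂[0,2,9] = [2,9] − [0,9] + [0,2].
As a 30×20 matrix over Z this has rank 20, with invariant factors (1,1,1,1,1,1,1,1,1,1,1,1,1,1,1,1,1,1,1,2).

Computing H_k = (kernel of ∂_k) / (image of ∂_{k+1}):

  H_0: rank C_0 − rank ∂_1 = 10 − 9 = 1, and the invariant factors of ∂_1 are all 1, so H_0 ≅ Z.
  H_1: rank ker ∂_1 − rank ∂_2 = (30 − 9) − 20 = 1, and ∂_2 has invariant factor 2 > 1, so H_1 ≅ Z ⊕ Z/2.
  H_2: rank ker ∂_2 − rank ∂_3 = (20 − 20) − 0 = 0, and there is no ∂_3, so H_2 ≅ 0.

As a check, the Euler characteristic is 10 − 30 + 20 = 0, which agrees with 1 − 1 + 0 = 0.
(K is a triangulation of the Klein bottle.)

H_0 = Z,  H_1 = Z ⊕ Z/2,  H_2 = 0.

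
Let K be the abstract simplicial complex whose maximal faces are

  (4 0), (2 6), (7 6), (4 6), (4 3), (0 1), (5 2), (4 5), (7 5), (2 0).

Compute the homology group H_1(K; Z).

H_1 = Z^3.

Fix the vertex order 0 < 1 < 2 < 3 < 4 < 5 < 6 < 7 and write every simplex with vertices in increasing order. Then dim K = 1 and the simplices of K are:

  0-simplices (8): [0], [1], [2], [3], [4], [5], [6], [7]
  1-simplices (10): [0,1], [0,2], [0,4], [2,5], [2,6], [3,4], [4,5], [4,6], [5,7], [6,7]

Hence C_0 ≅ Z^8, C_1 ≅ Z^10.

∂_1: C_1 → C_0 sends each edge [p,q] (with p < q) to q − p. For instance
  ∂[0,2] = [2] − [0].
As a 8×10 matrix over Z this has rank 7, with invariant factors (1,1,1,1,1,1,1).

Reading off H_k = ker ∂_k / im ∂_{k+1}:

  H_1: rank ker ∂_1 − rank ∂_2 = (10 − 7) − 0 = 3, and there is no ∂_2, so H_1 = Z^3.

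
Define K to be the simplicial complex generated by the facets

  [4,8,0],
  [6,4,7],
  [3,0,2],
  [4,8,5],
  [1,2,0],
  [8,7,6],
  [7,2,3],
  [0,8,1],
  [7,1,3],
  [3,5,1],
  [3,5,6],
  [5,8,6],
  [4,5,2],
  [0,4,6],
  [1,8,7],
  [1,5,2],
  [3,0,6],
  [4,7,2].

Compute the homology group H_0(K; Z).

H_0 ≅ Z.

K has 9 vertices, 27 edges, 18 triangles.
rank ∂_0 = 0, rank ∂_1 = 8 ⇒ b_0 = 9 − 0 − 8 = 1; all invariant factors of ∂_1 are 1 so no torsion. So H_0 = Z.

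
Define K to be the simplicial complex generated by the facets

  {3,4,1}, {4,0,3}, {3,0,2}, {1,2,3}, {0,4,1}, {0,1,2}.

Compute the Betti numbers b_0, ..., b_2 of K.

b_0 = 1, b_1 = 0, b_2 = 1.

Fix the vertex order 0 < 1 < 2 < 3 < 4 and write every simplex with vertices in increasing order. Then dim K = 2 and the simplices of K are:

  0-simplices (5): [0], [1], [2], [3], [4]
  1-simplices (9): [0,1], [0,2], [0,3], [0,4], [1,2], [1,3], [1,4], [2,3], [3,4]
  2-simplices (6): [0,1,2], [0,1,4], [0,2,3], [0,3,4], [1,2,3], [1,3,4]

Hence C_0 ≅ Z^5, C_1 ≅ Z^9, C_2 ≅ Z^6.

The boundary map ∂_1: C_1 → C_0 sends each edge [p,q] (with p < q) to q − p. For instance
  ∂[0,1] = [1] − [0].
The 5×9 boundary matrix has rank 4 and Smith normal form diag(1,1,1,1).

The boundary map ∂_2: C_2 → C_1 acts by ∂[p,q,r] = [q,r] − [p,r] + [p,q]. For instance
  ∂[1,3,4] = [3,4] − [1,4] + [1,3],
  ∂[0,1,2] = [1,2] − [0,2] + [0,1].
As a 9×6 matrix over Z this has rank 5, with invariant factors (1,1,1,1,1).

Now H_k = ker ∂_k / im ∂_{k+1}, so:

  H_0: rank C_0 − rank ∂_1 = 5 − 4 = 1, and the invariant factors of ∂_1 are all 1, so H_0 ≅ Z.
  H_1: rank ker ∂_1 − rank ∂_2 = (9 − 4) − 5 = 0, and the invariant factors of ∂_2 are all 1, so H_1 ≅ 0.
  H_2: rank ker ∂_2 − rank ∂_3 = (6 − 5) − 0 = 1, and there is no ∂_3, so H_2 ≅ Z.

Hence the Betti numbers are b_0 = 1, b_1 = 0, b_2 = 1.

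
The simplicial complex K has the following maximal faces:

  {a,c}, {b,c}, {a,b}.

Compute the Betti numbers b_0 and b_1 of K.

b_0 = 1, b_1 = 1.

Order the vertices as a < b < c. Listing each simplex with vertices in this order, K has dimension 1 with simplices:

  0-simplices (3): a, b, c
  1-simplices (3): ab, ac, bc

giving chain groups C_0 ≅ Z^3, C_1 ≅ Z^3.

The boundary map ∂_1: C_1 → C_0 is given by ∂[p,q] = [q] − [p].
This gives a 3×3 integer matrix of rank 2; reducing to Smith normal form yields diagonal entries (1,1).

From H_k ≅ ker(∂_k) / im(∂_{k+1}) we obtain:

  H_0: rank C_0 − rank ∂_1 = 3 − 2 = 1, and the invariant factors of ∂_1 are all 1, so H_0 = Z.
  H_1: rank ker ∂_1 − rank ∂_2 = (3 − 2) − 0 = 1, and there is no ∂_2, so H_1 = Z.

Hence the Betti numbers are b_0 = 1, b_1 = 1.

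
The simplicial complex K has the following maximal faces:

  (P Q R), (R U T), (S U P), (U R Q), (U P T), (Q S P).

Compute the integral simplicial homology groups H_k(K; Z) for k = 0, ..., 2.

Fix the vertex order P < Q < R < S < T < U and write every simplex with vertices in increasing order. Then dim K = 2 and the simplices of K are:

  0-simplices (6): P, Q, R, S, T, U
  1-simplices (12): PQ, PR, PS, PT, PU, QR, QS, QU, RT, RU, SU, TU
  2-simplices (6): PQR, PQS, PSU, PTU, QRU, RTU

so the chain groups are C_0 ≅ Z^6, C_1 ≅ Z^12, C_2 ≅ Z^6.

Boundary ∂_1: C_1 → C_0 maps an edge to its endpoints' difference, ∂[p,q] = q − p.
The 6×12 boundary matrix has rank 5 and Smith normal form diag(1,1,1,1,1).

The boundary map ∂_2: C_2 → C_1 acts by ∂[p,q,r] = [q,r] − [p,r] + [p,q]. For instance
  ∂PTU = TU − PU + PT,
  ∂PSU = SU − PU + PS.
The resulting 12×6 matrix has rank 6, and its Smith normal form has invariant factors (1,1,1,1,1,1).

Computing H_k = (kernel of ∂_k) / (image of ∂_{k+1}):

  H_0: rank C_0 − rank ∂_1 = 6 − 5 = 1, and the invariant factors of ∂_1 are all 1, so H_0 ≅ Z.
  H_1: rank ker ∂_1 − rank ∂_2 = (12 − 5) − 6 = 1, and the invariant factors of ∂_2 are all 1, so H_1 ≅ Z.
  H_2: rank ker ∂_2 − rank ∂_3 = (6 − 6) − 0 = 0, and there is no ∂_3, so H_2 ≅ 0.

H_0 = Z,  H_1 = Z,  H_2 = 0.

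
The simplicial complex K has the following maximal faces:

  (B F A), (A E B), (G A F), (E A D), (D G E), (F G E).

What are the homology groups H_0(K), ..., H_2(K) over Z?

H_0 = Z,  H_1 = Z,  H_2 = 0.

We work with the vertex ordering A < B < D < E < F < G. The simplices of K, each written with vertices in increasing order, are:

  0-simplices (6): A, B, D, E, F, G
  1-simplices (12): AB, AD, AE, AF, AG, BE, BF, DE, DG, EF, EG, FG
  2-simplices (6): ABE, ABF, ADE, AFG, DEG, EFG

giving chain groups C_0 ≅ Z^6, C_1 ≅ Z^12, C_2 ≅ Z^6.

Boundary ∂_1: C_1 → C_0 is given by ∂[p,q] = [q] − [p].
As a 6×12 matrix over Z this has rank 5, with invariant factors (1,1,1,1,1).

∂_2: C_2 → C_1 acts by ∂[p,q,r] = [q,r] − [p,r] + [p,q]. For instance
  ∂ABE = BE − AE + AB,
  ∂EFG = FG − EG + EF.
The resulting 12×6 matrix has rank 6, and its Smith normal form has invariant factors (1,1,1,1,1,1).

Now H_k = ker ∂_k / im ∂_{k+1}, so:

  H_0: rank C_0 − rank ∂_1 = 6 − 5 = 1, and the invariant factors of ∂_1 are all 1, so H_0 = Z.
  H_1: rank ker ∂_1 − rank ∂_2 = (12 − 5) − 6 = 1, and the invariant factors of ∂_2 are all 1, so H_1 = Z.
  H_2: rank ker ∂_2 − rank ∂_3 = (6 − 6) − 0 = 0, and there is no ∂_3, so H_2 = 0.

As a check, the Euler characteristic is 6 − 12 + 6 = 0, which agrees with 1 − 1 + 0 = 0.
(K is a triangulation of the cylinder S^1 x I.)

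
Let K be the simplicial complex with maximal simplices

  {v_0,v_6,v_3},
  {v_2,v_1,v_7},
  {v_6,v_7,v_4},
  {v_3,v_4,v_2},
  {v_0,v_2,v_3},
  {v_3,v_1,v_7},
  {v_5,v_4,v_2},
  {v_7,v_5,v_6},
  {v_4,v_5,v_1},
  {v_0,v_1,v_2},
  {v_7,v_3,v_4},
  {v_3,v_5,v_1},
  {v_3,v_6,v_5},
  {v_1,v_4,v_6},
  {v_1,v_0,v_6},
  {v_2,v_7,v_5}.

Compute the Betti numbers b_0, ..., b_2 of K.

b_0 = 1, b_1 = 2, b_2 = 1.

Order the vertices as v_0 < v_1 < v_2 < v_3 < v_4 < v_5 < v_6 < v_7. Listing each simplex with vertices in this order, K has dimension 2 with simplices:

  0-simplices (8): [v_0], [v_1], [v_2], [v_3], [v_4], [v_5], [v_6], [v_7]
  1-simplices (24): (24 of them)
  2-simplices (16): (16 of them)

giving chain groups C_0 ≅ Z^8, C_1 ≅ Z^24, C_2 ≅ Z^16.

Boundary ∂_1: C_1 → C_0 maps an edge to its endpoints' difference, ∂[p,q] = q − p.
The resulting 8×24 matrix has rank 7, and its Smith normal form has invariant factors (1,1,1,1,1,1,1).

The boundary map ∂_2: C_2 → C_1 sends each 2-simplex [p,q,r] to [q,r] − [p,r] + [p,q]. For instance
  ∂[v_2,v_3,v_4] = [v_3,v_4] − [v_2,v_4] + [v_2,v_3],
  ∂[v_4,v_6,v_7] = [v_6,v_7] − [v_4,v_7] + [v_4,v_6].
This gives a 24×16 integer matrix of rank 15; reducing to Smith normal form yields diagonal entries (1,1,1,1,1,1,1,1,1,1,1,1,1,1,1).

Now H_k = ker ∂_k / im ∂_{k+1}, so:

  H_0: rank C_0 − rank ∂_1 = 8 − 7 = 1, and the invariant factors of ∂_1 are all 1, so H_0 = Z.
  H_1: rank ker ∂_1 − rank ∂_2 = (24 − 7) − 15 = 2, and the invariant factors of ∂_2 are all 1, so H_1 = Z^2.
  H_2: rank ker ∂_2 − rank ∂_3 = (16 − 15) − 0 = 1, and there is no ∂_3, so H_2 = Z.

As a check, the Euler characteristic is 8 − 24 + 16 = 0, which agrees with 1 − 2 + 1 = 0.

Hence the Betti numbers are b_0 = 1, b_1 = 2, b_2 = 1.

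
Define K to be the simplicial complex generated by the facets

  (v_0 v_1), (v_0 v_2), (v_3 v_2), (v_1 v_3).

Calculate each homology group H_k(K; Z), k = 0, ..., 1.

We work with the vertex ordering v_0 < v_1 < v_2 < v_3. The simplices of K, each written with vertices in increasing order, are:

  0-simplices (4): [v_0], [v_1], [v_2], [v_3]
  1-simplices (4): [v_0,v_1], [v_0,v_2], [v_1,v_3], [v_2,v_3]

Hence C_0 ≅ Z^4, C_1 ≅ Z^4.

∂_1: C_1 → C_0 maps an edge to its endpoints' difference, ∂[p,q] = q − p.
The resulting 4×4 matrix has rank 3, and its Smith normal form has invariant factors (1,1,1).

From H_k ≅ ker(∂_k) / im(∂_{k+1}) we obtain:

  H_0: rank C_0 − rank ∂_1 = 4 − 3 = 1, and the invariant factors of ∂_1 are all 1, so H_0 = Z.
  H_1: rank ker ∂_1 − rank ∂_2 = (4 − 3) − 0 = 1, and there is no ∂_2, so H_1 = Z.

As a check, the Euler characteristic is 4 − 4 = 0, which agrees with 1 − 1 = 0.
(K is a triangulation of the circle S^1.)

H_0 = Z,  H_1 = Z.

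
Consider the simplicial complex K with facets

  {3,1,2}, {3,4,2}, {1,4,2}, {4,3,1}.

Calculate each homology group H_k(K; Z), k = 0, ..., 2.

H_0 = Z,  H_1 = 0,  H_2 = Z.

Take the total order 1 < 2 < 3 < 4 on the vertex set. Then K (dimension 2) consists of the simplices:

  0-simplices (4): [1], [2], [3], [4]
  1-simplices (6): [1,2], [1,3], [1,4], [2,3], [2,4], [3,4]
  2-simplices (4): [1,2,3], [1,2,4], [1,3,4], [2,3,4]

giving chain groups C_0 ≅ Z^4, C_1 ≅ Z^6, C_2 ≅ Z^4.

The boundary map ∂_1: C_1 → C_0 is given by ∂[p,q] = [q] − [p].
The resulting 4×6 matrix has rank 3, and its Smith normal form has invariant factors (1,1,1).

The boundary map ∂_2: C_2 → C_1 sends each 2-simplex [p,q,r] to [q,r] − [p,r] + [p,q]. For instance
  ∂[2,3,4] = [3,4] − [2,4] + [2,3],
  ∂[1,2,4] = [2,4] − [1,4] + [1,2].
This gives a 6×4 integer matrix of rank 3; reducing to Smith normal form yields diagonal entries (1,1,1).

Reading off H_k = ker ∂_k / im ∂_{k+1}:

  H_0: rank C_0 − rank ∂_1 = 4 − 3 = 1, and the invariant factors of ∂_1 are all 1, so H_0 ≅ Z.
  H_1: rank ker ∂_1 − rank ∂_2 = (6 − 3) − 3 = 0, and the invariant factors of ∂_2 are all 1, so H_1 ≅ 0.
  H_2: rank ker ∂_2 − rank ∂_3 = (4 − 3) − 0 = 1, and there is no ∂_3, so H_2 ≅ Z.

As a check, the Euler characteristic is 4 − 6 + 4 = 2, which agrees with 1 − 0 + 1 = 2.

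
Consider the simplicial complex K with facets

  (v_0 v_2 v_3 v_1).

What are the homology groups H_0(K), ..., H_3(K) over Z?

We work with the vertex ordering v_0 < v_1 < v_2 < v_3. The simplices of K, each written with vertices in increasing order, are:

  0-simplices (4): [v_0], [v_1], [v_2], [v_3]
  1-simplices (6): [v_0,v_1], [v_0,v_2], [v_0,v_3], [v_1,v_2], [v_1,v_3], [v_2,v_3]
  2-simplices (4): [v_0,v_1,v_2], [v_0,v_1,v_3], [v_0,v_2,v_3], [v_1,v_2,v_3]
  3-simplices (1): [v_0,v_1,v_2,v_3]

so the chain groups are C_0 ≅ Z^4, C_1 ≅ Z^6, C_2 ≅ Z^4, C_3 ≅ Z^1.

Boundary ∂_1: C_1 → C_0 sends each edge [p,q] (with p < q) to q − p. For instance
  ∂[v_0,v_2] = [v_2] − [v_0].
This gives a 4×6 integer matrix of rank 3; reducing to Smith normal form yields diagonal entries (1,1,1).

Boundary ∂_2: C_2 → C_1 sends each 2-simplex [p,q,r] to [q,r] − [p,r] + [p,q]. For instance
  ∂[v_0,v_1,v_2] = [v_1,v_2] − [v_0,v_2] + [v_0,v_1],
  ∂[v_0,v_2,v_3] = [v_2,v_3] − [v_0,v_3] + [v_0,v_2].
As a 6×4 matrix over Z this has rank 3, with invariant factors (1,1,1).

∂_3: C_3 → C_2 sends each 3-simplex σ to the alternating sum Σ_i (−1)^i (σ with its i-th vertex removed). For instance
  ∂[v_0,v_1,v_2,v_3] = [v_1,v_2,v_3] − [v_0,v_2,v_3] + [v_0,v_1,v_3] − [v_0,v_1,v_2].
The resulting 4×1 matrix has rank 1, and its Smith normal form has invariant factors (1).

Reading off H_k = ker ∂_k / im ∂_{k+1}:

  H_0: rank C_0 − rank ∂_1 = 4 − 3 = 1, and the invariant factors of ∂_1 are all 1, so H_0 ≅ Z.
  H_1: rank ker ∂_1 − rank ∂_2 = (6 − 3) − 3 = 0, and the invariant factors of ∂_2 are all 1, so H_1 ≅ 0.
  H_2: rank ker ∂_2 − rank ∂_3 = (4 − 3) − 1 = 0, and the invariant factors of ∂_3 are all 1, so H_2 ≅ 0.
  H_3: rank ker ∂_3 − rank ∂_4 = (1 − 1) − 0 = 0, and there is no ∂_4, so H_3 ≅ 0.

As a check, the Euler characteristic is 4 − 6 + 4 − 1 = 1, which agrees with 1 − 0 + 0 − 0 = 1.

H_0 = Z,  H_1 = 0,  H_2 = 0,  H_3 = 0.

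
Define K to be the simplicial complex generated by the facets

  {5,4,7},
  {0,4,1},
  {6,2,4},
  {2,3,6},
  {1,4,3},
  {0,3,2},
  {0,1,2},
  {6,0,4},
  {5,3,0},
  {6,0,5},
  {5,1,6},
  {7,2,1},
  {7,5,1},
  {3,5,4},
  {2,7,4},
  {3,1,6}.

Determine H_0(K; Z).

Take the total order 0 < 1 < 2 < 3 < 4 < 5 < 6 < 7 on the vertex set. Then K (dimension 2) consists of the simplices:

  0-simplices (8): [0], [1], [2], [3], [4], [5], [6], [7]
  1-simplices (24): (24 of them)
  2-simplices (16): [0,1,2], [0,1,4], [0,2,3], [0,3,5], [0,4,6], [0,5,6], [1,2,7], [1,3,4], [1,3,6], [1,5,6], [1,5,7], [2,3,6], [2,4,6], [2,4,7], [3,4,5], [4,5,7]

so the chain groups are C_0 ≅ Z^8, C_1 ≅ Z^24, C_2 ≅ Z^16.

Boundary ∂_1: C_1 → C_0 maps an edge to its endpoints' difference, ∂[p,q] = q − p. For instance
  ∂[5,6] = [6] − [5].
The resulting 8×24 matrix has rank 7, and its Smith normal form has invariant factors (1,1,1,1,1,1,1).

∂_2: C_2 → C_1 sends each 2-simplex [p,q,r] to [q,r] − [p,r] + [p,q]. For instance
  ∂[0,3,5] = [3,5] − [0,5] + [0,3],
  ∂[2,4,6] = [4,6] − [2,6] + [2,4].
This gives a 24×16 integer matrix of rank 15; reducing to Smith normal form yields diagonal entries (1,1,1,1,1,1,1,1,1,1,1,1,1,1,1).

Computing H_k = (kernel of ∂_k) / (image of ∂_{k+1}):

  H_0: rank C_0 − rank ∂_1 = 8 − 7 = 1, and the invariant factors of ∂_1 are all 1, so H_0 ≅ Z.

H_0 = Z.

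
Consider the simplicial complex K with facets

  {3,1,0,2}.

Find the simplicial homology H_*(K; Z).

H_0 = Z,  H_1 = 0,  H_2 = 0,  H_3 = 0.

Fix the vertex order 0 < 1 < 2 < 3 and write every simplex with vertices in increasing order. Then dim K = 3 and the simplices of K are:

  0-simplices (4): [0], [1], [2], [3]
  1-simplices (6): [0,1], [0,2], [0,3], [1,2], [1,3], [2,3]
  2-simplices (4): [0,1,2], [0,1,3], [0,2,3], [1,2,3]
  3-simplices (1): [0,1,2,3]

giving chain groups C_0 ≅ Z^4, C_1 ≅ Z^6, C_2 ≅ Z^4, C_3 ≅ Z^1.

Boundary ∂_1: C_1 → C_0 sends each edge [p,q] (with p < q) to q − p.
As a 4×6 matrix over Z this has rank 3, with invariant factors (1,1,1).

Boundary ∂_2: C_2 → C_1 maps a triangle to the signed sum of its edges. For instance
  ∂[0,1,2] = [1,2] − [0,2] + [0,1],
  ∂[0,1,3] = [1,3] − [0,3] + [0,1].
The 6×4 boundary matrix has rank 3 and Smith normal form diag(1,1,1).

∂_3: C_3 → C_2 sends each 3-simplex σ to the alternating sum Σ_i (−1)^i (σ with its i-th vertex removed). For instance
  ∂[0,1,2,3] = [1,2,3] − [0,2,3] + [0,1,3] − [0,1,2].
This gives a 4×1 integer matrix of rank 1; reducing to Smith normal form yields diagonal entries (1).

Computing H_k = (kernel of ∂_k) / (image of ∂_{k+1}):

  H_0: rank C_0 − rank ∂_1 = 4 − 3 = 1, and the invariant factors of ∂_1 are all 1, so H_0 = Z.
  H_1: rank ker ∂_1 − rank ∂_2 = (6 − 3) − 3 = 0, and the invariant factors of ∂_2 are all 1, so H_1 = 0.
  H_2: rank ker ∂_2 − rank ∂_3 = (4 − 3) − 1 = 0, and the invariant factors of ∂_3 are all 1, so H_2 = 0.
  H_3: rank ker ∂_3 − rank ∂_4 = (1 − 1) − 0 = 0, and there is no ∂_4, so H_3 = 0.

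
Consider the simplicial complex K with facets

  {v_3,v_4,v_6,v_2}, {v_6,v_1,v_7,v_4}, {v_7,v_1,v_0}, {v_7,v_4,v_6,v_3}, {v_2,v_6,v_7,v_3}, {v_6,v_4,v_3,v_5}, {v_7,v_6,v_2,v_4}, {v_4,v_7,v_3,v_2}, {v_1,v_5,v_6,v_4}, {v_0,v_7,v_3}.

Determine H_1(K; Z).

H_1 = 0.

Take the total order v_0 < v_1 < v_2 < v_3 < v_4 < v_5 < v_6 < v_7 on the vertex set. Then K (dimension 3) consists of the simplices:

  0-simplices (8): [v_0], [v_1], [v_2], [v_3], [v_4], [v_5], [v_6], [v_7]
  1-simplices (20): (20 of them)
  2-simplices (20): (20 of them)
  3-simplices (8): [v_1,v_4,v_5,v_6], [v_1,v_4,v_6,v_7], [v_2,v_3,v_4,v_6], [v_2,v_3,v_4,v_7], [v_2,v_3,v_6,v_7], [v_2,v_4,v_6,v_7], [v_3,v_4,v_5,v_6], [v_3,v_4,v_6,v_7]

so the chain groups are C_0 ≅ Z^8, C_1 ≅ Z^20, C_2 ≅ Z^20, C_3 ≅ Z^8.

Boundary ∂_1: C_1 → C_0 maps an edge to its endpoints' difference, ∂[p,q] = q − p.
The resulting 8×20 matrix has rank 7, and its Smith normal form has invariant factors (1,1,1,1,1,1,1).

Boundary ∂_2: C_2 → C_1 maps a triangle to the signed sum of its edges. For instance
  ∂[v_1,v_4,v_7] = [v_4,v_7] − [v_1,v_7] + [v_1,v_4],
  ∂[v_3,v_4,v_6] = [v_4,v_6] − [v_3,v_6] + [v_3,v_4].
The resulting 20×20 matrix has rank 13, and its Smith normal form has invariant factors (1,1,1,1,1,1,1,1,1,1,1,1,1).

∂_3: C_3 → C_2 sends each 3-simplex σ to the alternating sum Σ_i (−1)^i (σ with its i-th vertex removed). For instance
  ∂[v_1,v_4,v_5,v_6] = [v_4,v_5,v_6] − [v_1,v_5,v_6] + [v_1,v_4,v_6] − [v_1,v_4,v_5],
  ∂[v_1,v_4,v_6,v_7] = [v_4,v_6,v_7] − [v_1,v_6,v_7] + [v_1,v_4,v_7] − [v_1,v_4,v_6].
The resulting 20×8 matrix has rank 7, and its Smith normal form has invariant factors (1,1,1,1,1,1,1).

Now H_k = ker ∂_k / im ∂_{k+1}, so:

  H_1: rank ker ∂_1 − rank ∂_2 = (20 − 7) − 13 = 0, and the invariant factors of ∂_2 are all 1, so H_1 ≅ 0.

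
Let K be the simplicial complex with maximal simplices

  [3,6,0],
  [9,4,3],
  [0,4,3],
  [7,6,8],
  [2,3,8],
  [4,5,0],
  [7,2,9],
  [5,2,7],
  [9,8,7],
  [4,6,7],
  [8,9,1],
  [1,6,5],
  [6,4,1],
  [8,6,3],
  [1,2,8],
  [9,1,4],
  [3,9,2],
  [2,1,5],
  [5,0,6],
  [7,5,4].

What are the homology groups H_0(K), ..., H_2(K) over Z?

Order the vertices as 0 < 1 < 2 < 3 < 4 < 5 < 6 < 7 < 8 < 9. Listing each simplex with vertices in this order, K has dimension 2 with simplices:

  0-simplices (10): [0], [1], [2], [3], [4], [5], [6], [7], [8], [9]
  1-simplices (30): (30 of them)
  2-simplices (20): (20 of them)

so the chain groups are C_0 ≅ Z^10, C_1 ≅ Z^30, C_2 ≅ Z^20.

∂_1: C_1 → C_0 is given by ∂[p,q] = [q] − [p]. For instance
  ∂[3,8] = [8] − [3].
As a 10×30 matrix over Z this has rank 9, with invariant factors (1,1,1,1,1,1,1,1,1).

Boundary ∂_2: C_2 → C_1 sends each 2-simplex [p,q,r] to [q,r] − [p,r] + [p,q]. For instance
  ∂[4,6,7] = [6,7] − [4,7] + [4,6],
  ∂[0,5,6] = [5,6] − [0,6] + [0,5].
This gives a 30×20 integer matrix of rank 20; reducing to Smith normal form yields diagonal entries (1,1,1,1,1,1,1,1,1,1,1,1,1,1,1,1,1,1,1,2).

Now H_k = ker ∂_k / im ∂_{k+1}, so:

  H_0: rank C_0 − rank ∂_1 = 10 − 9 = 1, and the invariant factors of ∂_1 are all 1, so H_0 ≅ Z.
  H_1: rank ker ∂_1 − rank ∂_2 = (30 − 9) − 20 = 1, and ∂_2 has invariant factor 2 > 1, so H_1 ≅ Z ⊕ Z_2.
  H_2: rank ker ∂_2 − rank ∂_3 = (20 − 20) − 0 = 0, and there is no ∂_3, so H_2 ≅ 0.

(K is a triangulation of the Klein bottle.)

H_0 = Z,  H_1 = Z ⊕ Z_2,  H_2 = 0.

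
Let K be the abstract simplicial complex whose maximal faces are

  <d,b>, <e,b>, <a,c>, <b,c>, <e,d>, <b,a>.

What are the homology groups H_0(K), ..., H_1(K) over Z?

H_0 ≅ Z,  H_1 ≅ Z^2.

Take the total order a < b < c < d < e on the vertex set. Then K (dimension 1) consists of the simplices:

  0-simplices (5): a, b, c, d, e
  1-simplices (6): ab, ac, bc, bd, be, de

so the chain groups are C_0 ≅ Z^5, C_1 ≅ Z^6.

Boundary ∂_1: C_1 → C_0 is given by ∂[p,q] = [q] − [p]. For instance
  ∂bc = c − b.
This gives a 5×6 integer matrix of rank 4; reducing to Smith normal form yields diagonal entries (1,1,1,1).

From H_k ≅ ker(∂_k) / im(∂_{k+1}) we obtain:

  H_0: rank C_0 − rank ∂_1 = 5 − 4 = 1, and the invariant factors of ∂_1 are all 1, so H_0 ≅ Z.
  H_1: rank ker ∂_1 − rank ∂_2 = (6 − 4) − 0 = 2, and there is no ∂_2, so H_1 ≅ Z^2.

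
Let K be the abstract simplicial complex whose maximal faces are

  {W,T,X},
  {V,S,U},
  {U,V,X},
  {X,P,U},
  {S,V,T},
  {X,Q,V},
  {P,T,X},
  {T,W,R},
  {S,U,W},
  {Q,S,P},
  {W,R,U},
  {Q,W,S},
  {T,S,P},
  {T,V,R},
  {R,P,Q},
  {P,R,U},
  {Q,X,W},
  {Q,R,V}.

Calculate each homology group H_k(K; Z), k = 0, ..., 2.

H_0 ≅ Z,  H_1 ≅ Z^2,  H_2 ≅ Z.

Order the vertices as P < Q < R < S < T < U < V < W < X. Listing each simplex with vertices in this order, K has dimension 2 with simplices:

  0-simplices (9): P, Q, R, S, T, U, V, W, X
  1-simplices (27): PQ, PR, PS, PT, PU, PX, QR, QS, QV, QW, QX, RT, RU, RV, RW, ST, SU, SV, SW, TV, TW, TX, UV, UW, UX, VX, WX
  2-simplices (18): PQR, PQS, PRU, PST, PTX, PUX, QRV, QSW, QVX, QWX, RTV, RTW, RUW, STV, SUV, SUW, TWX, UVX

giving chain groups C_0 ≅ Z^9, C_1 ≅ Z^27, C_2 ≅ Z^18.

Boundary ∂_1: C_1 → C_0 sends each edge [p,q] (with p < q) to q − p.
As a 9×27 matrix over Z this has rank 8, with invariant factors (1,1,1,1,1,1,1,1).

The boundary map ∂_2: C_2 → C_1 maps a triangle to the signed sum of its edges. For instance
  ∂UVX = VX − UX + UV,
  ∂TWX = WX − TX + TW.
As a 27×18 matrix over Z this has rank 17, with invariant factors (1,1,1,1,1,1,1,1,1,1,1,1,1,1,1,1,1).

Now H_k = ker ∂_k / im ∂_{k+1}, so:

  H_0: rank C_0 − rank ∂_1 = 9 − 8 = 1, and the invariant factors of ∂_1 are all 1, so H_0 ≅ Z.
  H_1: rank ker ∂_1 − rank ∂_2 = (27 − 8) − 17 = 2, and the invariant factors of ∂_2 are all 1, so H_1 ≅ Z^2.
  H_2: rank ker ∂_2 − rank ∂_3 = (18 − 17) − 0 = 1, and there is no ∂_3, so H_2 ≅ Z.

As a check, the Euler characteristic is 9 − 27 + 18 = 0, which agrees with 1 − 2 + 1 = 0.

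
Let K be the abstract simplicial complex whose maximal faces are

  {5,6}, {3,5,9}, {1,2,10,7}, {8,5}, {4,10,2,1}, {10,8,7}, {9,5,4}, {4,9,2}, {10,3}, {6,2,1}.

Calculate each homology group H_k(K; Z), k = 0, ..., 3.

We work with the vertex ordering 1 < 2 < 3 < 4 < 5 < 6 < 7 < 8 < 9 < 10. The simplices of K, each written with vertices in increasing order, are:

  0-simplices (10): [1], [2], [3], [4], [5], [6], [7], [8], [9], [10]
  1-simplices (22): [1,2], [1,4], [1,6], [1,7], [1,10], [2,4], [2,6], [2,7], [2,9], [2,10], [3,5], [3,9], [3,10], [4,5], [4,9], [4,10], [5,6], [5,8], [5,9], [7,8], [7,10], [8,10]
  2-simplices (12): [1,2,4], [1,2,6], [1,2,7], [1,2,10], [1,4,10], [1,7,10], [2,4,9], [2,4,10], [2,7,10], [3,5,9], [4,5,9], [7,8,10]
  3-simplices (2): [1,2,4,10], [1,2,7,10]

giving chain groups C_0 ≅ Z^10, C_1 ≅ Z^22, C_2 ≅ Z^12, C_3 ≅ Z^2.

The boundary map ∂_1: C_1 → C_0 maps an edge to its endpoints' difference, ∂[p,q] = q − p. For instance
  ∂[1,7] = [7] − [1].
This gives a 10×22 integer matrix of rank 9; reducing to Smith normal form yields diagonal entries (1,1,1,1,1,1,1,1,1).

Boundary ∂_2: C_2 → C_1 sends each 2-simplex [p,q,r] to [q,r] − [p,r] + [p,q]. For instance
  ∂[1,2,4] = [2,4] − [1,4] + [1,2],
  ∂[2,4,10] = [4,10] − [2,10] + [2,4].
This gives a 22×12 integer matrix of rank 10; reducing to Smith normal form yields diagonal entries (1,1,1,1,1,1,1,1,1,1).

Boundary ∂_3: C_3 → C_2 sends each 3-simplex σ to the alternating sum Σ_i (−1)^i (σ with its i-th vertex removed). For instance
  ∂[1,2,7,10] = [2,7,10] − [1,7,10] + [1,2,10] − [1,2,7],
  ∂[1,2,4,10] = [2,4,10] − [1,4,10] + [1,2,10] − [1,2,4].
This gives a 12×2 integer matrix of rank 2; reducing to Smith normal form yields diagonal entries (1,1).

Reading off H_k = ker ∂_k / im ∂_{k+1}:

  H_0: rank C_0 − rank ∂_1 = 10 − 9 = 1, and the invariant factors of ∂_1 are all 1, so H_0 ≅ Z.
  H_1: rank ker ∂_1 − rank ∂_2 = (22 − 9) − 10 = 3, and the invariant factors of ∂_2 are all 1, so H_1 ≅ Z^3.
  H_2: rank ker ∂_2 − rank ∂_3 = (12 − 10) − 2 = 0, and the invariant factors of ∂_3 are all 1, so H_2 ≅ 0.
  H_3: rank ker ∂_3 − rank ∂_4 = (2 − 2) − 0 = 0, and there is no ∂_4, so H_3 ≅ 0.

As a check, the Euler characteristic is 10 − 22 + 12 − 2 = -2, which agrees with 1 − 3 + 0 − 0 = -2.

H_0 = Z,  H_1 = Z^3,  H_2 = 0,  H_3 = 0.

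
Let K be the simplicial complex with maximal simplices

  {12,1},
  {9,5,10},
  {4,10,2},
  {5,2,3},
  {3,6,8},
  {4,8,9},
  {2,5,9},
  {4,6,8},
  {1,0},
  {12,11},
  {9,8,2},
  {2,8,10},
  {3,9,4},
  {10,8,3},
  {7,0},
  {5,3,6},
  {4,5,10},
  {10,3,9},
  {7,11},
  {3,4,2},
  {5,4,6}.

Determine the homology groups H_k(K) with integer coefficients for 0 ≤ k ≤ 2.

H_0 = Z^2,  H_1 = Z^3,  H_2 = Z.

Order the vertices as 0 < 1 < 2 < 3 < 4 < 5 < 6 < 7 < 8 < 9 < 10 < 11 < 12. Listing each simplex with vertices in this order, K has dimension 2 with simplices:

  0-simplices (13): [0], [1], [2], [3], [4], [5], [6], [7], [8], [9], [10], [11], [12]
  1-simplices (29): (29 of them)
  2-simplices (16): [2,3,4], [2,3,5], [2,4,10], [2,5,9], [2,8,9], [2,8,10], [3,4,9], [3,5,6], [3,6,8], [3,8,10], [3,9,10], [4,5,6], [4,5,10], [4,6,8], [4,8,9], [5,9,10]

giving chain groups C_0 ≅ Z^13, C_1 ≅ Z^29, C_2 ≅ Z^16.

∂_1: C_1 → C_0 sends each edge [p,q] (with p < q) to q − p.
This gives a 13×29 integer matrix of rank 11; reducing to Smith normal form yields diagonal entries (1,1,1,1,1,1,1,1,1,1,1).

∂_2: C_2 → C_1 sends each 2-simplex [p,q,r] to [q,r] − [p,r] + [p,q]. For instance
  ∂[4,5,10] = [5,10] − [4,10] + [4,5],
  ∂[4,6,8] = [6,8] − [4,8] + [4,6].
As a 29×16 matrix over Z this has rank 15, with invariant factors (1,1,1,1,1,1,1,1,1,1,1,1,1,1,1).

From H_k ≅ ker(∂_k) / im(∂_{k+1}) we obtain:

  H_0: rank C_0 − rank ∂_1 = 13 − 11 = 2, and the invariant factors of ∂_1 are all 1, so H_0 ≅ Z^2.
  H_1: rank ker ∂_1 − rank ∂_2 = (29 − 11) − 15 = 3, and the invariant factors of ∂_2 are all 1, so H_1 ≅ Z^3.
  H_2: rank ker ∂_2 − rank ∂_3 = (16 − 15) − 0 = 1, and there is no ∂_3, so H_2 ≅ Z.

As a check, the Euler characteristic is 13 − 29 + 16 = 0, which agrees with 2 − 3 + 1 = 0.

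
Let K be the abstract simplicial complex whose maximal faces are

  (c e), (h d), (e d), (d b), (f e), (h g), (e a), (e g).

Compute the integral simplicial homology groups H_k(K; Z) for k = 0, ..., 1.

H_0 = Z,  H_1 = Z.

Take the total order a < b < c < d < e < f < g < h on the vertex set. Then K (dimension 1) consists of the simplices:

  0-simplices (8): a, b, c, d, e, f, g, h
  1-simplices (8): ae, bd, ce, de, dh, ef, eg, gh

giving chain groups C_0 ≅ Z^8, C_1 ≅ Z^8.

∂_1: C_1 → C_0 is given by ∂[p,q] = [q] − [p].
As a 8×8 matrix over Z this has rank 7, with invariant factors (1,1,1,1,1,1,1).

Computing H_k = (kernel of ∂_k) / (image of ∂_{k+1}):

  H_0: rank C_0 − rank ∂_1 = 8 − 7 = 1, and the invariant factors of ∂_1 are all 1, so H_0 = Z.
  H_1: rank ker ∂_1 − rank ∂_2 = (8 − 7) − 0 = 1, and there is no ∂_2, so H_1 = Z.

As a check, the Euler characteristic is 8 − 8 = 0, which agrees with 1 − 1 = 0.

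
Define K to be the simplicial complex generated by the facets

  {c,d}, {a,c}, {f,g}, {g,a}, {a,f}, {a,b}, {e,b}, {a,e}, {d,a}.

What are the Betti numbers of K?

b_0 = 1, b_1 = 3.

K has 7 vertices, 9 edges.
rank ∂_0 = 0, rank ∂_1 = 6 ⇒ b_0 = 7 − 0 − 6 = 1; all invariant factors of ∂_1 are 1 so no torsion. So H_0 = Z.
rank ∂_1 = 6, rank ∂_2 = 0 ⇒ b_1 = 9 − 6 − 0 = 3. So H_1 = Z^3.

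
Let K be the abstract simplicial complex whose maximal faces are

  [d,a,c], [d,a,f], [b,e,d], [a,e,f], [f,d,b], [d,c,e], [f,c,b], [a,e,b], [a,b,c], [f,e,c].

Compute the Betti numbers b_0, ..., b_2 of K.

K has 6 vertices, 15 edges, 10 triangles.
rank ∂_0 = 0, rank ∂_1 = 5 ⇒ b_0 = 6 − 0 − 5 = 1; all invariant factors of ∂_1 are 1 so no torsion. So H_0 ≅ Z.
rank ∂_1 = 5, rank ∂_2 = 10 ⇒ b_1 = 15 − 5 − 10 = 0; ∂_2 has invariant factor(s) [2] giving torsion. So H_1 ≅ Z/2Z.
rank ∂_2 = 10, rank ∂_3 = 0 ⇒ b_2 = 10 − 10 − 0 = 0. So H_2 ≅ 0.

b_0 = 1, b_1 = 0, b_2 = 0.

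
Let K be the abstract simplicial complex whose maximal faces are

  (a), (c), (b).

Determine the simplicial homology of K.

K has 3 vertices.
rank ∂_0 = 0, rank ∂_1 = 0 ⇒ b_0 = 3 − 0 − 0 = 3. So H_0 ≅ Z^3.

H_0 ≅ Z^3.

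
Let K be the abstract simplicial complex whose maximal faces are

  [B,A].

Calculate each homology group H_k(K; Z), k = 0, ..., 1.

Order the vertices as A < B. Listing each simplex with vertices in this order, K has dimension 1 with simplices:

  0-simplices (2): A, B
  1-simplices (1): AB

Hence C_0 ≅ Z^2, C_1 ≅ Z^1.

∂_1: C_1 → C_0 sends each edge [p,q] (with p < q) to q − p.
The 2×1 boundary matrix has rank 1 and Smith normal form diag(1).

Now H_k = ker ∂_k / im ∂_{k+1}, so:

  H_0: rank C_0 − rank ∂_1 = 2 − 1 = 1, and the invariant factors of ∂_1 are all 1, so H_0 = Z.
  H_1: rank ker ∂_1 − rank ∂_2 = (1 − 1) − 0 = 0, and there is no ∂_2, so H_1 = 0.

As a check, the Euler characteristic is 2 − 1 = 1, which agrees with 1 − 0 = 1.

H_0 = Z,  H_1 = 0.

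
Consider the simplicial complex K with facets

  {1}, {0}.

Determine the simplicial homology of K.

H_0 ≅ Z^2.

Fix the vertex order 0 < 1 and write every simplex with vertices in increasing order. Then dim K = 0 and the simplices of K are:

  0-simplices (2): [0], [1]

giving chain groups C_0 ≅ Z^2.

Now H_k = ker ∂_k / im ∂_{k+1}, so:

  H_0: rank C_0 − rank ∂_1 = 2 − 0 = 2, and there is no ∂_1, so H_0 = Z^2.

(K is a triangulation of a set of 2 points.)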